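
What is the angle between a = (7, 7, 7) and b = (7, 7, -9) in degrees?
a·b = 35, |a|² = 147, |b|² = 179
cos θ = 35/√26313 ≈ 0.2158
θ ≈ 77.54°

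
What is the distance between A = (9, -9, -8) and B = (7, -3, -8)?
d = √[(-2)² + (6)² + (0)²] = √40 = 6.325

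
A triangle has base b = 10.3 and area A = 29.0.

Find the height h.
A = ½bh  →  h = 2A/b
h = 2·29.0/10.3 = 5.631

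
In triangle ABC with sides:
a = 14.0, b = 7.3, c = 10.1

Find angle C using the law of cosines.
cos(C) = (a² + b² - c²)/(2ab)
cos(C) = (14.0² + 7.3² - 10.1²)/(2·14.0·7.3) = 147.28/204.4 = 0.720548
C = arccos(0.720548) = 43.9°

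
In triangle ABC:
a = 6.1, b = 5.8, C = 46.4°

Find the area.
Using A = ½ab·sin(C):
A = ½·6.1·5.8·sin(46.4°) = ½·35.38·0.724172 = 12.81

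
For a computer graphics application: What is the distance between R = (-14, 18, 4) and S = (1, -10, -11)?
d = √[(15)² + (-28)² + (-15)²] = √1234 = 35.13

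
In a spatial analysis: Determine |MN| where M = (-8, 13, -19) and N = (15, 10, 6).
d = √[(23)² + (-3)² + (25)²] = √1163 = 34.1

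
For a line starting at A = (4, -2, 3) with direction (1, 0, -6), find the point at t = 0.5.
P(0.5) = (4 + 1(0.5), -2 + 0(0.5), 3 + (-6)(0.5)) = (4.5, -2, 0)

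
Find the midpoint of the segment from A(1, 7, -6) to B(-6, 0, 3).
Midpoint = ((1-6)/2, (7+0)/2, (-6+3)/2) = (-2.5, 3.5, -1.5)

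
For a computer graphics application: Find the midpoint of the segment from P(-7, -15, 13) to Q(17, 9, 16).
Midpoint = ((-7+17)/2, (-15+9)/2, (13+16)/2) = (5, -3, 14.5)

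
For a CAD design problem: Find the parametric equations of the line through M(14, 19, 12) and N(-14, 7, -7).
Direction vector d = N - M = (-28, -12, -19)
x = 14 - 28t, y = 19 - 12t, z = 12 - 19t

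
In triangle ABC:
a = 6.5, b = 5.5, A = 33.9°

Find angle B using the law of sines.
sin(B)/b = sin(A)/a
sin(B) = b·sin(A)/a = 5.5·sin(33.9°)/6.5 = 0.471938
B = arcsin(0.471938) = 28.16°  (b ≤ a, so B ≤ A and the acute solution is unique)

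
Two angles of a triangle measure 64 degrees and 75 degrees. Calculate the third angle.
Sum of angles in a triangle = 180 degrees
Third angle = 180 - 64 - 75
Third angle = 41 degrees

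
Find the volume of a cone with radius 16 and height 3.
Volume = (1/3) * pi * r² * h
Volume = (1/3) * pi * 16² * 3
Volume = (1/3) * pi * 256 * 3
Volume = (1/3) * pi * 768
Volume = 804.25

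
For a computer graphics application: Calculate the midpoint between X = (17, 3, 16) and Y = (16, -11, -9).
Midpoint = ((17+16)/2, (3-11)/2, (16-9)/2) = (16.5, -4, 3.5)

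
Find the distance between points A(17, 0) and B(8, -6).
Using the distance formula: d = sqrt((x₂-x₁)² + (y₂-y₁)²)
dx = 8 - 17 = -9
dy = (-6) - 0 = -6
d = sqrt((-9)² + (-6)²) = sqrt(81 + 36) = sqrt(117) = 10.82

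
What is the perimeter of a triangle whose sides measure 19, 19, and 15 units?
Perimeter = sum of all sides
Perimeter = 19 + 19 + 15
Perimeter = 53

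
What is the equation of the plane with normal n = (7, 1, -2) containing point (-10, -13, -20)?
d = n·P = (7)(-10) + (1)(-13) + (-2)(-20) = -43
Plane: 7x + y - 2z = -43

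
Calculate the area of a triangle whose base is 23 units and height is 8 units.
Area = (1/2) * base * height
Area = (1/2) * 23 * 8
Area = 92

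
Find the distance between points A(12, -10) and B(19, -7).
Using the distance formula: d = sqrt((x₂-x₁)² + (y₂-y₁)²)
dx = 19 - 12 = 7
dy = (-7) - (-10) = 3
d = sqrt(7² + 3²) = sqrt(49 + 9) = sqrt(58) = 7.62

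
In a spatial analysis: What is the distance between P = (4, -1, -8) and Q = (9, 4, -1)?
d = √[(5)² + (5)² + (7)²] = √99 = 9.95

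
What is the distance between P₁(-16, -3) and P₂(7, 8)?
Using the distance formula: d = sqrt((x₂-x₁)² + (y₂-y₁)²)
dx = 7 - (-16) = 23
dy = 8 - (-3) = 11
d = sqrt(23² + 11²) = sqrt(529 + 121) = sqrt(650) = 25.50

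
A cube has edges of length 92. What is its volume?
Volume = s³
Volume = 92³
Volume = 778688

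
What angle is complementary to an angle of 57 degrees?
Complementary angles sum to 90 degrees.
Other angle = 90 - 57
Other angle = 33 degrees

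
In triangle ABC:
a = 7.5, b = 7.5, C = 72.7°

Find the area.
Using A = ½ab·sin(C):
A = ½·7.5·7.5·sin(72.7°) = ½·56.25·0.954761 = 26.85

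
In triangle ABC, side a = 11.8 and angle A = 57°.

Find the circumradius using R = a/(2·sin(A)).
R = a/(2·sin(A)) = 11.8/(2·sin(57°))
R = 11.8/(2·0.838671) = 11.8/1.677341 = 7.035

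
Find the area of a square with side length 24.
Area = s²
Area = 24²
Area = 576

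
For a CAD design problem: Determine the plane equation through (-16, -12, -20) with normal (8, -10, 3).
d = n·P = (8)(-16) + (-10)(-12) + (3)(-20) = -68
Plane: 8x - 10y + 3z = -68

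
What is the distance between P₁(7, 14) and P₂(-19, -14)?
Using the distance formula: d = sqrt((x₂-x₁)² + (y₂-y₁)²)
dx = (-19) - 7 = -26
dy = (-14) - 14 = -28
d = sqrt((-26)² + (-28)²) = sqrt(676 + 784) = sqrt(1460) = 38.21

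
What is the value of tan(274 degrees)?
tan(274 degrees) = -14.3007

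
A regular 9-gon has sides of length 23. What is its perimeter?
Perimeter = number of sides * side length
Perimeter = 9 * 23
Perimeter = 207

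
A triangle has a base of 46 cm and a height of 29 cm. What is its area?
Area = (1/2) * base * height
Area = (1/2) * 46 * 29
Area = 667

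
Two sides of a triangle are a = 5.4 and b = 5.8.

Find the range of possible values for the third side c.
By the triangle inequality: |a - b| < c < a + b
|5.4 - 5.8| < c < 5.4 + 5.8
0.4 < c < 11.2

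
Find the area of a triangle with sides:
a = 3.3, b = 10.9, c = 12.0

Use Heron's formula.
s = (a+b+c)/2 = (3.3+10.9+12.0)/2 = 13.1
A = √(s(s-a)(s-b)(s-c)) = √(13.1·9.8·2.2·1.1)
A = √310.68 = 17.63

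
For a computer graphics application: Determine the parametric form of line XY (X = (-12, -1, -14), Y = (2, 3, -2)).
Direction vector d = Y - X = (14, 4, 12)
x = -12 + 14t, y = -1 + 4t, z = -14 + 12t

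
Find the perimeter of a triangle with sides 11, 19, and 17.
Perimeter = sum of all sides
Perimeter = 11 + 19 + 17
Perimeter = 47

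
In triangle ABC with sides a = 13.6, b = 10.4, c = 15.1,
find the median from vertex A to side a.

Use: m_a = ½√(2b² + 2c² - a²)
m_a = ½√(2·10.4² + 2·15.1² - 13.6²)
m_a = ½√(216.32 + 456.02 - 184.96) = ½√487.38 = 11.04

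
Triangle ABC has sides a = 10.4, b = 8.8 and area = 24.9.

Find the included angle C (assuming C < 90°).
Area = ½ab·sin(C)  →  sin(C) = 2·Area/(ab)
sin(C) = 2·24.9/(10.4·8.8) = 0.544143
C = arcsin(0.544143) = 32.97°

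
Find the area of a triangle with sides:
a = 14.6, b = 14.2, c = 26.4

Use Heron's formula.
s = (a+b+c)/2 = (14.6+14.2+26.4)/2 = 27.6
A = √(s(s-a)(s-b)(s-c)) = √(27.6·13·13.4·1.2)
A = √5769.5 = 75.96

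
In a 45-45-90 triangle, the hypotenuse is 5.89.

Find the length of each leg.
In a 45-45-90 triangle, hypotenuse = leg·√2  →  leg = hypotenuse/√2
leg = 5.89/√2 = 4.165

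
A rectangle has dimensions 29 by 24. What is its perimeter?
Perimeter = 2 * (length + width)
Perimeter = 2 * (29 + 24)
Perimeter = 2 * 53
Perimeter = 106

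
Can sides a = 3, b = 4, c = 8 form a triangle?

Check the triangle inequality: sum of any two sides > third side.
No: 3 + 4 = 7 is not > 8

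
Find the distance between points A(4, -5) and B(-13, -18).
Using the distance formula: d = sqrt((x₂-x₁)² + (y₂-y₁)²)
dx = (-13) - 4 = -17
dy = (-18) - (-5) = -13
d = sqrt((-17)² + (-13)²) = sqrt(289 + 169) = sqrt(458) = 21.40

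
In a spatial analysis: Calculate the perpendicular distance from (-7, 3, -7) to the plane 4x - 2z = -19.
d = |4(-7) + 0(3) + (-2)(-7) - (-19)| / √(4² + 0² + (-2)²) = 5/√20 = 1.118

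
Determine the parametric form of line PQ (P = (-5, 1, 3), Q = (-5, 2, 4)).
Direction vector d = Q - P = (0, 1, 1)
x = -5, y = 1 + t, z = 3 + t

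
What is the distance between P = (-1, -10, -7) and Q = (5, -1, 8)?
d = √[(6)² + (9)² + (15)²] = √342 = 18.49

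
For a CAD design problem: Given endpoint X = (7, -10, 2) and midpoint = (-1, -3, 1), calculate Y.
Y = (2×(-1) - 7, 2×(-3) - (-10), 2×1 - 2) = (-9, 4, 0)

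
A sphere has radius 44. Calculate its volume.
Volume = (4/3) * pi * r³
Volume = (4/3) * pi * 44³
Volume = (4/3) * pi * 85184
Volume = 356817.90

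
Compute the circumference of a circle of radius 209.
Circumference = 2 * pi * r
Circumference = 2 * pi * 209
Circumference = 1313.19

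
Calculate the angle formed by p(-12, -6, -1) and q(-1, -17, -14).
p·q = 128, |p|² = 181, |q|² = 486
cos θ = 128/√87966 ≈ 0.4316
θ ≈ 64.43°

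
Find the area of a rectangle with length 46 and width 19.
Area = length * width
Area = 46 * 19
Area = 874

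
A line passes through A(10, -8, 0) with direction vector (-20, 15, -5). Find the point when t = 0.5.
P(0.5) = (10 + (-20)(0.5), -8 + 15(0.5), 0 + (-5)(0.5)) = (0, -0.5, -2.5)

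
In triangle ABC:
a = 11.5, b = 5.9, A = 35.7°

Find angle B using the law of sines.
sin(B)/b = sin(A)/a
sin(B) = b·sin(A)/a = 5.9·sin(35.7°)/11.5 = 0.299382
B = arcsin(0.299382) = 17.42°  (b ≤ a, so B ≤ A and the acute solution is unique)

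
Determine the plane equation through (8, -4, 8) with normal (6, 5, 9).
d = n·P = (6)(8) + (5)(-4) + (9)(8) = 100
Plane: 6x + 5y + 9z = 100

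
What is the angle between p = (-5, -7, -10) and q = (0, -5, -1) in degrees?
p·q = 45, |p|² = 174, |q|² = 26
cos θ = 45/√4524 ≈ 0.669
θ ≈ 48.01°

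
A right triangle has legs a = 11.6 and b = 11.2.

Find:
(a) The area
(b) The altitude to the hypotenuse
(a) Area = ½ab = ½·11.6·11.2 = 64.96
(b) Hypotenuse c = √(11.6² + 11.2²) = √260 = 16.1245
    Area = ½·c·h_c  →  h_c = 2·Area/c = 2·64.96/16.1245 = 8.057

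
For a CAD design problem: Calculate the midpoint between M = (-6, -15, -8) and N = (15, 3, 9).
Midpoint = ((-6+15)/2, (-15+3)/2, (-8+9)/2) = (4.5, -6, 0.5)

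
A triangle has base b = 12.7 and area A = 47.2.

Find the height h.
A = ½bh  →  h = 2A/b
h = 2·47.2/12.7 = 7.433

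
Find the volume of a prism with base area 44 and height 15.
Volume = base area * height
Volume = 44 * 15
Volume = 660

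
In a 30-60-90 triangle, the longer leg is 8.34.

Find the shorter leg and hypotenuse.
In a 30-60-90 triangle, sides are in ratio 1 : √3 : 2.
Long leg = short leg·√3  →  short leg = 8.34/√3 = 4.815
Hypotenuse = 2·(short leg) = 2·8.34/√3 = 9.63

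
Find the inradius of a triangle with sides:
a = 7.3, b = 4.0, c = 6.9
s = (a+b+c)/2 = (7.3+4.0+6.9)/2 = 9.1
Area = √(s(s-a)(s-b)(s-c)) = √(9.1·1.8·5.1·2.2) = 13.5567
r = Area/s = 13.5567/9.1 = 1.49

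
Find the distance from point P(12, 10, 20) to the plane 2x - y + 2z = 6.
d = |2(12) + (-1)(10) + 2(20) - (6)| / √(2² + (-1)² + 2²) = 48/√9 = 16.0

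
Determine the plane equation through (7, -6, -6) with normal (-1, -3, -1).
d = n·P = (-1)(7) + (-3)(-6) + (-1)(-6) = 17
Plane: -x - 3y - z = 17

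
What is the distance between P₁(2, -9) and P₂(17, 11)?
Using the distance formula: d = sqrt((x₂-x₁)² + (y₂-y₁)²)
dx = 17 - 2 = 15
dy = 11 - (-9) = 20
d = sqrt(15² + 20²) = sqrt(225 + 400) = sqrt(625) = 25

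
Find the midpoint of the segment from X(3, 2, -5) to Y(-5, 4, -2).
Midpoint = ((3-5)/2, (2+4)/2, (-5-2)/2) = (-1, 3, -3.5)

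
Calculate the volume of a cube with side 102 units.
Volume = s³
Volume = 102³
Volume = 1061208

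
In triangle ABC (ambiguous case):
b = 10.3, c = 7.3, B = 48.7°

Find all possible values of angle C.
sin(C)/c = sin(B)/b  →  sin(C) = c·sin(B)/b = 7.3·sin(48.7°)/10.3 = 0.532449
C₁ = arcsin(0.532449) = 32.17°,  C₂ = 180° - C₁ = 147.83°
Check C₂: A = 180° - 48.7° - 147.83° = -16.53° ≤ 0, rejected
C = 32.17° (one solution)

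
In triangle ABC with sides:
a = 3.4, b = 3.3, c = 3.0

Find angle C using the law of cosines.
cos(C) = (a² + b² - c²)/(2ab)
cos(C) = (3.4² + 3.3² - 3.0²)/(2·3.4·3.3) = 13.45/22.44 = 0.599376
C = arccos(0.599376) = 53.17°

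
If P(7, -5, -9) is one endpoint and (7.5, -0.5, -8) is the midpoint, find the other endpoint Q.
Q = (2×7.5 - 7, 2×(-0.5) - (-5), 2×(-8) - (-9)) = (8, 4, -7)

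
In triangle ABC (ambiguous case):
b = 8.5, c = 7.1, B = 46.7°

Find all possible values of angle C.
sin(C)/c = sin(B)/b  →  sin(C) = c·sin(B)/b = 7.1·sin(46.7°)/8.5 = 0.607904
C₁ = arcsin(0.607904) = 37.44°,  C₂ = 180° - C₁ = 142.56°
Check C₂: A = 180° - 46.7° - 142.56° = -9.26° ≤ 0, rejected
C = 37.44° (one solution)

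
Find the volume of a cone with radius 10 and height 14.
Volume = (1/3) * pi * r² * h
Volume = (1/3) * pi * 10² * 14
Volume = (1/3) * pi * 100 * 14
Volume = (1/3) * pi * 1400
Volume = 1466.08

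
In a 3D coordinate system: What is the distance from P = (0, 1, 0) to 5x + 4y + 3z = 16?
d = |5(0) + 4(1) + 3(0) - (16)| / √(5² + 4² + 3²) = 12/√50 = 1.697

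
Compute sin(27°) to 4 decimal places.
sin(27 degrees) = 0.454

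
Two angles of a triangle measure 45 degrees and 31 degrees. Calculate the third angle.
Sum of angles in a triangle = 180 degrees
Third angle = 180 - 45 - 31
Third angle = 104 degrees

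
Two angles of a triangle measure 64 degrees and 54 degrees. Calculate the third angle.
Sum of angles in a triangle = 180 degrees
Third angle = 180 - 64 - 54
Third angle = 62 degrees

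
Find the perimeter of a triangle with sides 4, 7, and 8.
Perimeter = sum of all sides
Perimeter = 4 + 7 + 8
Perimeter = 19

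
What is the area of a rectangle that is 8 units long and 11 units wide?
Area = length * width
Area = 8 * 11
Area = 88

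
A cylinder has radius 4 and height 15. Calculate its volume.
Volume = pi * r² * h
Volume = pi * 4² * 15
Volume = pi * 16 * 15
Volume = pi * 240
Volume = 753.98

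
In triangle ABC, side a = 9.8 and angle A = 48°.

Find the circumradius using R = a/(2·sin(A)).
R = a/(2·sin(A)) = 9.8/(2·sin(48°))
R = 9.8/(2·0.743145) = 9.8/1.486290 = 6.594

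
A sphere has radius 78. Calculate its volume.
Volume = (4/3) * pi * r³
Volume = (4/3) * pi * 78³
Volume = (4/3) * pi * 474552
Volume = 1987798.77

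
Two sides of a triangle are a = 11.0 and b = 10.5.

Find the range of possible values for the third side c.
By the triangle inequality: |a - b| < c < a + b
|11.0 - 10.5| < c < 11.0 + 10.5
0.5 < c < 21.5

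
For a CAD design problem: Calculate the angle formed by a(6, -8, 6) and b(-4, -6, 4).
a·b = 48, |a|² = 136, |b|² = 68
cos θ = 48/√9248 ≈ 0.4991
θ ≈ 60.06°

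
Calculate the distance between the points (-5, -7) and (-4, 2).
Using the distance formula: d = sqrt((x₂-x₁)² + (y₂-y₁)²)
dx = (-4) - (-5) = 1
dy = 2 - (-7) = 9
d = sqrt(1² + 9²) = sqrt(1 + 81) = sqrt(82) = 9.06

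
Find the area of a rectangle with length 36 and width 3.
Area = length * width
Area = 36 * 3
Area = 108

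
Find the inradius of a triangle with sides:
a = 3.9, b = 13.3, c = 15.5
s = (a+b+c)/2 = (3.9+13.3+15.5)/2 = 16.35
Area = √(s(s-a)(s-b)(s-c)) = √(16.35·12.45·3.05·0.85) = 22.9722
r = Area/s = 22.9722/16.35 = 1.405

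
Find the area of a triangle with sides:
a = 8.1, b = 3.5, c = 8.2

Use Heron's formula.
s = (a+b+c)/2 = (8.1+3.5+8.2)/2 = 9.9
A = √(s(s-a)(s-b)(s-c)) = √(9.9·1.8·6.4·1.7)
A = √193.882 = 13.92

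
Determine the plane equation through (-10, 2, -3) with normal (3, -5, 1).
d = n·P = (3)(-10) + (-5)(2) + (1)(-3) = -43
Plane: 3x - 5y + z = -43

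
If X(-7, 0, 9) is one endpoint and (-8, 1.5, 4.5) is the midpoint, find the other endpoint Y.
Y = (2×(-8) - (-7), 2×1.5 - 0, 2×4.5 - 9) = (-9, 3, 0)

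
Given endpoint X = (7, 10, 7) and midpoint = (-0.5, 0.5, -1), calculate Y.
Y = (2×(-0.5) - 7, 2×0.5 - 10, 2×(-1) - 7) = (-8, -9, -9)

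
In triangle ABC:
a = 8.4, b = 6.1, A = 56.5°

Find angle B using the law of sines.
sin(B)/b = sin(A)/a
sin(B) = b·sin(A)/a = 6.1·sin(56.5°)/8.4 = 0.605560
B = arcsin(0.605560) = 37.27°  (b ≤ a, so B ≤ A and the acute solution is unique)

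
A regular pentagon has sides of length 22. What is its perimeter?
Perimeter = number of sides * side length
Perimeter = 5 * 22
Perimeter = 110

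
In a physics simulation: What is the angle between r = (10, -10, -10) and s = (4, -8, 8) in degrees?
r·s = 40, |r|² = 300, |s|² = 144
cos θ = 40/√43200 ≈ 0.1925
θ ≈ 78.9°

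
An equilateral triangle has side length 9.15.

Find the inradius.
For an equilateral triangle, r = s/(2√3) where s is the side.
r = 9.15/(2√3) = 9.15/3.464102 = 2.641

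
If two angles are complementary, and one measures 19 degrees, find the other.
Complementary angles sum to 90 degrees.
Other angle = 90 - 19
Other angle = 71 degrees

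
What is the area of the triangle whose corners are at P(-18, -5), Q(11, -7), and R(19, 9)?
Using the coordinate formula: Area = (1/2)|x₁(y₂-y₃) + x₂(y₃-y₁) + x₃(y₁-y₂)|
Area = (1/2)|(-18)((-7)-9) + 11(9-(-5)) + 19((-5)-(-7))|
Area = (1/2)|(-18)*(-16) + 11*14 + 19*2|
Area = (1/2)|288 + 154 + 38|
Area = (1/2)*480 = 240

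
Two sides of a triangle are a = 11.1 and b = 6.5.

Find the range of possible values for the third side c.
By the triangle inequality: |a - b| < c < a + b
|11.1 - 6.5| < c < 11.1 + 6.5
4.6 < c < 17.6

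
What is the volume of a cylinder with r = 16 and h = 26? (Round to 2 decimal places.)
Volume = pi * r² * h
Volume = pi * 16² * 26
Volume = pi * 256 * 26
Volume = pi * 6656
Volume = 20910.44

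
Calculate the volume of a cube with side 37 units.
Volume = s³
Volume = 37³
Volume = 50653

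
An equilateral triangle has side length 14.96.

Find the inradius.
For an equilateral triangle, r = s/(2√3) where s is the side.
r = 14.96/(2√3) = 14.96/3.464102 = 4.319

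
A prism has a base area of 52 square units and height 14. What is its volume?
Volume = base area * height
Volume = 52 * 14
Volume = 728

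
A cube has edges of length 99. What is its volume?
Volume = s³
Volume = 99³
Volume = 970299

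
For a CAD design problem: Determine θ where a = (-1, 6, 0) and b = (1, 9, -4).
a·b = 53, |a|² = 37, |b|² = 98
cos θ = 53/√3626 ≈ 0.8802
θ ≈ 28.34°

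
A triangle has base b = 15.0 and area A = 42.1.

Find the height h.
A = ½bh  →  h = 2A/b
h = 2·42.1/15.0 = 5.613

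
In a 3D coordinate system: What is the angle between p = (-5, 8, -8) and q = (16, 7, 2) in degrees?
p·q = -40, |p|² = 153, |q|² = 309
cos θ = -40/√47277 ≈ -0.184
θ ≈ 100.6°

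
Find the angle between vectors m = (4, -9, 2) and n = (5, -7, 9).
m·n = 101, |m|² = 101, |n|² = 155
cos θ = 101/√15655 ≈ 0.8072
θ ≈ 36.17°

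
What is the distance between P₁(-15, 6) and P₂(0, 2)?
Using the distance formula: d = sqrt((x₂-x₁)² + (y₂-y₁)²)
dx = 0 - (-15) = 15
dy = 2 - 6 = -4
d = sqrt(15² + (-4)²) = sqrt(225 + 16) = sqrt(241) = 15.52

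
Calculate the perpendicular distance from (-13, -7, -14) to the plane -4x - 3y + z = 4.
d = |(-4)(-13) + (-3)(-7) + 1(-14) - (4)| / √((-4)² + (-3)² + 1²) = 55/√26 = 10.79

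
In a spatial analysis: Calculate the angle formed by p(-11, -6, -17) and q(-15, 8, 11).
p·q = -70, |p|² = 446, |q|² = 410
cos θ = -70/√182860 ≈ -0.1637
θ ≈ 99.42°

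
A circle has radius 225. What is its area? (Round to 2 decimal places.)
Area = pi * r²
Area = pi * 225²
Area = pi * 50625
Area = 159043.13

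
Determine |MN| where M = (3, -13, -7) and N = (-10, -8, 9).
d = √[(-13)² + (5)² + (16)²] = √450 = 21.21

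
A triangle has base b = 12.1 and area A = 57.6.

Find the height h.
A = ½bh  →  h = 2A/b
h = 2·57.6/12.1 = 9.521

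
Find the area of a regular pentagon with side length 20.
For a regular 5-gon with side length s = 20:
Apothem a = s / (2*tan(pi/5)) = 20 / (2*tan(pi/5)) ≈ 13.7638
Perimeter P = 5 * 20 = 100
Area = (1/2) * P * a = (1/2) * 100 * 13.7638 = 688.19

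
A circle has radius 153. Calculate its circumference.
Circumference = 2 * pi * r
Circumference = 2 * pi * 153
Circumference = 961.33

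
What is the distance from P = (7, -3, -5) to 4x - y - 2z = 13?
d = |4(7) + (-1)(-3) + (-2)(-5) - (13)| / √(4² + (-1)² + (-2)²) = 28/√21 = 6.11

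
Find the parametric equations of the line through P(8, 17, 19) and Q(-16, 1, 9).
Direction vector d = Q - P = (-24, -16, -10)
x = 8 - 24t, y = 17 - 16t, z = 19 - 10t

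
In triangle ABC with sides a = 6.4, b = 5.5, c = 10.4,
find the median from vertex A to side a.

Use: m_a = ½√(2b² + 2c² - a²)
m_a = ½√(2·5.5² + 2·10.4² - 6.4²)
m_a = ½√(60.5 + 216.32 - 40.96) = ½√235.86 = 7.679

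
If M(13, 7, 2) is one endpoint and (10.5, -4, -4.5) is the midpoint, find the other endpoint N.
N = (2×10.5 - 13, 2×(-4) - 7, 2×(-4.5) - 2) = (8, -15, -11)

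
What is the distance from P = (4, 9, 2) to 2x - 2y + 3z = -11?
d = |2(4) + (-2)(9) + 3(2) - (-11)| / √(2² + (-2)² + 3²) = 7/√17 = 1.698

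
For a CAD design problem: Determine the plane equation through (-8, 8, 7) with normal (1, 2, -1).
d = n·P = (1)(-8) + (2)(8) + (-1)(7) = 1
Plane: x + 2y - z = 1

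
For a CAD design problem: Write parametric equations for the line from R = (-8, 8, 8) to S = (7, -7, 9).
Direction vector d = S - R = (15, -15, 1)
x = -8 + 15t, y = 8 - 15t, z = 8 + t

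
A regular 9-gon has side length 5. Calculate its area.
For a regular 9-gon with side length s = 5:
Apothem a = s / (2*tan(pi/9)) = 5 / (2*tan(pi/9)) ≈ 6.8687
Perimeter P = 9 * 5 = 45
Area = (1/2) * P * a = (1/2) * 45 * 6.8687 = 154.55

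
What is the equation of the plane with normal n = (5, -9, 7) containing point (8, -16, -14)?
d = n·P = (5)(8) + (-9)(-16) + (7)(-14) = 86
Plane: 5x - 9y + 7z = 86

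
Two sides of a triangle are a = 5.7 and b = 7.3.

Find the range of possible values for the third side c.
By the triangle inequality: |a - b| < c < a + b
|5.7 - 7.3| < c < 5.7 + 7.3
1.6 < c < 13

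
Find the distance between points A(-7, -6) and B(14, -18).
Using the distance formula: d = sqrt((x₂-x₁)² + (y₂-y₁)²)
dx = 14 - (-7) = 21
dy = (-18) - (-6) = -12
d = sqrt(21² + (-12)²) = sqrt(441 + 144) = sqrt(585) = 24.19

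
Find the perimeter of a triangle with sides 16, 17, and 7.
Perimeter = sum of all sides
Perimeter = 16 + 17 + 7
Perimeter = 40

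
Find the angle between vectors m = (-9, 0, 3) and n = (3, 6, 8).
m·n = -3, |m|² = 90, |n|² = 109
cos θ = -3/√9810 ≈ -0.03029
θ ≈ 91.74°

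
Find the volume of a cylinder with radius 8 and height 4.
Volume = pi * r² * h
Volume = pi * 8² * 4
Volume = pi * 64 * 4
Volume = pi * 256
Volume = 804.25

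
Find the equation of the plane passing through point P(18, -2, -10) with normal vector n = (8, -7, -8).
d = n·P = (8)(18) + (-7)(-2) + (-8)(-10) = 238
Plane: 8x - 7y - 8z = 238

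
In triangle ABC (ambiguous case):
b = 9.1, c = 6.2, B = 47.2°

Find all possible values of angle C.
sin(C)/c = sin(B)/b  →  sin(C) = c·sin(B)/b = 6.2·sin(47.2°)/9.1 = 0.499904
C₁ = arcsin(0.499904) = 29.99°,  C₂ = 180° - C₁ = 150.01°
Check C₂: A = 180° - 47.2° - 150.01° = -17.21° ≤ 0, rejected
C = 29.99° (one solution)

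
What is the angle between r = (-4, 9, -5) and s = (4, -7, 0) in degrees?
r·s = -79, |r|² = 122, |s|² = 65
cos θ = -79/√7930 ≈ -0.8871
θ ≈ 152.5°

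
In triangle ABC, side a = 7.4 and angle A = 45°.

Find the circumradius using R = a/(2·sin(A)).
R = a/(2·sin(A)) = 7.4/(2·sin(45°))
R = 7.4/(2·0.707107) = 7.4/1.414214 = 5.233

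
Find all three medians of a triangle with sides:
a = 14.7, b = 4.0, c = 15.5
Using m_x = ½√(2y² + 2z² - x²):
m_a = ½√(2·4.0² + 2·15.5² - 14.7²) = ½√296.41 = 8.608
m_b = ½√(2·14.7² + 2·15.5² - 4.0²) = ½√896.68 = 14.97
m_c = ½√(2·14.7² + 2·4.0² - 15.5²) = ½√223.93 = 7.482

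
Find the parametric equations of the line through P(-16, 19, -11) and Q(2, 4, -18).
Direction vector d = Q - P = (18, -15, -7)
x = -16 + 18t, y = 19 - 15t, z = -11 - 7t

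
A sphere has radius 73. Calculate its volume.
Volume = (4/3) * pi * r³
Volume = (4/3) * pi * 73³
Volume = (4/3) * pi * 389017
Volume = 1629510.60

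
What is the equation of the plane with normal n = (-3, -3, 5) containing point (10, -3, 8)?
d = n·P = (-3)(10) + (-3)(-3) + (5)(8) = 19
Plane: -3x - 3y + 5z = 19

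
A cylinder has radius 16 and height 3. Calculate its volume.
Volume = pi * r² * h
Volume = pi * 16² * 3
Volume = pi * 256 * 3
Volume = pi * 768
Volume = 2412.74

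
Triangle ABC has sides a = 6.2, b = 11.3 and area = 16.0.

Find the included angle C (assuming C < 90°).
Area = ½ab·sin(C)  →  sin(C) = 2·Area/(ab)
sin(C) = 2·16.0/(6.2·11.3) = 0.456751
C = arcsin(0.456751) = 27.18°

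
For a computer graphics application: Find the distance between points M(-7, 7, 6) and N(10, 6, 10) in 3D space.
d = √[(17)² + (-1)² + (4)²] = √306 = 17.49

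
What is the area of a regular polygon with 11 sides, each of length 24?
For a regular 11-gon with side length s = 24:
Apothem a = s / (2*tan(pi/11)) = 24 / (2*tan(pi/11)) ≈ 40.86825
Perimeter P = 11 * 24 = 264
Area = (1/2) * P * a = (1/2) * 264 * 40.86825 = 5394.61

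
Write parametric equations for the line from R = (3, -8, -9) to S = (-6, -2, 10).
Direction vector d = S - R = (-9, 6, 19)
x = 3 - 9t, y = -8 + 6t, z = -9 + 19t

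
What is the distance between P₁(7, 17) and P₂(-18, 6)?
Using the distance formula: d = sqrt((x₂-x₁)² + (y₂-y₁)²)
dx = (-18) - 7 = -25
dy = 6 - 17 = -11
d = sqrt((-25)² + (-11)²) = sqrt(625 + 121) = sqrt(746) = 27.31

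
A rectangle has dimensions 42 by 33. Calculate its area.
Area = length * width
Area = 42 * 33
Area = 1386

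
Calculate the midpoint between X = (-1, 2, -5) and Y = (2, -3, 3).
Midpoint = ((-1+2)/2, (2-3)/2, (-5+3)/2) = (0.5, -0.5, -1)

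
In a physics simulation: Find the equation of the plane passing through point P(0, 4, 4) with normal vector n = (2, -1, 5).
d = n·P = (2)(0) + (-1)(4) + (5)(4) = 16
Plane: 2x - y + 5z = 16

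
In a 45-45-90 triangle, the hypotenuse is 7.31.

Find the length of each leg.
In a 45-45-90 triangle, hypotenuse = leg·√2  →  leg = hypotenuse/√2
leg = 7.31/√2 = 5.169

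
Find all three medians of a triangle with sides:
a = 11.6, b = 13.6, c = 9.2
Using m_x = ½√(2y² + 2z² - x²):
m_a = ½√(2·13.6² + 2·9.2² - 11.6²) = ½√404.64 = 10.06
m_b = ½√(2·11.6² + 2·9.2² - 13.6²) = ½√253.44 = 7.96
m_c = ½√(2·11.6² + 2·13.6² - 9.2²) = ½√554.4 = 11.77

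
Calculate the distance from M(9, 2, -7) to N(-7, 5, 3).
d = √[(-16)² + (3)² + (10)²] = √365 = 19.1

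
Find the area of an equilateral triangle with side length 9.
Area = (sqrt(3)/4) * s²
Area = (sqrt(3)/4) * 9²
Area = (sqrt(3)/4) * 81
Area = 35.07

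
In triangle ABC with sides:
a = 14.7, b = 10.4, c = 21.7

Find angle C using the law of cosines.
cos(C) = (a² + b² - c²)/(2ab)
cos(C) = (14.7² + 10.4² - 21.7²)/(2·14.7·10.4) = -146.64/305.76 = -0.479592
C = arccos(-0.479592) = 118.7°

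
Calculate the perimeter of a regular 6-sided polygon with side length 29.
Perimeter = number of sides * side length
Perimeter = 6 * 29
Perimeter = 174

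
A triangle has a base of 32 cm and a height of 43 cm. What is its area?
Area = (1/2) * base * height
Area = (1/2) * 32 * 43
Area = 688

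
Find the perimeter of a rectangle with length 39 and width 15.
Perimeter = 2 * (length + width)
Perimeter = 2 * (39 + 15)
Perimeter = 2 * 54
Perimeter = 108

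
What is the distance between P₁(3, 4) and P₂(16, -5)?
Using the distance formula: d = sqrt((x₂-x₁)² + (y₂-y₁)²)
dx = 16 - 3 = 13
dy = (-5) - 4 = -9
d = sqrt(13² + (-9)²) = sqrt(169 + 81) = sqrt(250) = 15.81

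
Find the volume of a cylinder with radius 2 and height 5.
Volume = pi * r² * h
Volume = pi * 2² * 5
Volume = pi * 4 * 5
Volume = pi * 20
Volume = 62.83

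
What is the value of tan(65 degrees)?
tan(65 degrees) = 2.1445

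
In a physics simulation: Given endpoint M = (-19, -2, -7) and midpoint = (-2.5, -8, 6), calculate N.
N = (2×(-2.5) - (-19), 2×(-8) - (-2), 2×6 - (-7)) = (14, -14, 19)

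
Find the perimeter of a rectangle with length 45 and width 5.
Perimeter = 2 * (length + width)
Perimeter = 2 * (45 + 5)
Perimeter = 2 * 50
Perimeter = 100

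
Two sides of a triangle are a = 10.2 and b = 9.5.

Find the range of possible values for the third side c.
By the triangle inequality: |a - b| < c < a + b
|10.2 - 9.5| < c < 10.2 + 9.5
0.7 < c < 19.7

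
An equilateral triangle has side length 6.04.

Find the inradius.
For an equilateral triangle, r = s/(2√3) where s is the side.
r = 6.04/(2√3) = 6.04/3.464102 = 1.744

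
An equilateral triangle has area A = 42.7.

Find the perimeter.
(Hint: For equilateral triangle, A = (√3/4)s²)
A = (√3/4)s²  →  s² = 4A/√3 = 4·42.7/√3 = 98.6114
s = 9.93033
Perimeter = 3s = 29.79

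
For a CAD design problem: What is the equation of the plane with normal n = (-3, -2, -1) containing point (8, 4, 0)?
d = n·P = (-3)(8) + (-2)(4) + (-1)(0) = -32
Plane: -3x - 2y - z = -32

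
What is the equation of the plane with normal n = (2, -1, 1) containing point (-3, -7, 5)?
d = n·P = (2)(-3) + (-1)(-7) + (1)(5) = 6
Plane: 2x - y + z = 6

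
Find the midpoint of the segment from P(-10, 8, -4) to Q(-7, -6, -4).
Midpoint = ((-10-7)/2, (8-6)/2, (-4-4)/2) = (-8.5, 1, -4)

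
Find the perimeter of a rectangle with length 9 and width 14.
Perimeter = 2 * (length + width)
Perimeter = 2 * (9 + 14)
Perimeter = 2 * 23
Perimeter = 46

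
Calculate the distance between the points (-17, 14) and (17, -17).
Using the distance formula: d = sqrt((x₂-x₁)² + (y₂-y₁)²)
dx = 17 - (-17) = 34
dy = (-17) - 14 = -31
d = sqrt(34² + (-31)²) = sqrt(1156 + 961) = sqrt(2117) = 46.01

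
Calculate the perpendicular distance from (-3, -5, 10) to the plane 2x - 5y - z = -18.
d = |2(-3) + (-5)(-5) + (-1)(10) - (-18)| / √(2² + (-5)² + (-1)²) = 27/√30 = 4.93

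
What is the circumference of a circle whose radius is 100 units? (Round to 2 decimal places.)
Circumference = 2 * pi * r
Circumference = 2 * pi * 100
Circumference = 628.32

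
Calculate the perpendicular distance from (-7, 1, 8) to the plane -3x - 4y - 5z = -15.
d = |(-3)(-7) + (-4)(1) + (-5)(8) - (-15)| / √((-3)² + (-4)² + (-5)²) = 8/√50 = 1.131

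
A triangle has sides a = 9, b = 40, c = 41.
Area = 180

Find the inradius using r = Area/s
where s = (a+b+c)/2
s = (9+40+41)/2 = 45
r = Area/s = 180/45 = 4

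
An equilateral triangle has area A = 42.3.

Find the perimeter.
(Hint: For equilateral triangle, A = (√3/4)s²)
A = (√3/4)s²  →  s² = 4A/√3 = 4·42.3/√3 = 97.6877
s = 9.88371
Perimeter = 3s = 29.65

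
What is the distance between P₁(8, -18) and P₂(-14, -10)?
Using the distance formula: d = sqrt((x₂-x₁)² + (y₂-y₁)²)
dx = (-14) - 8 = -22
dy = (-10) - (-18) = 8
d = sqrt((-22)² + 8²) = sqrt(484 + 64) = sqrt(548) = 23.41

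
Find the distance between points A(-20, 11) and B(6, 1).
Using the distance formula: d = sqrt((x₂-x₁)² + (y₂-y₁)²)
dx = 6 - (-20) = 26
dy = 1 - 11 = -10
d = sqrt(26² + (-10)²) = sqrt(676 + 100) = sqrt(776) = 27.86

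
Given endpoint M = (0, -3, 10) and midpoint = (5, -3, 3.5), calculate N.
N = (2×5 - 0, 2×(-3) - (-3), 2×3.5 - 10) = (10, -3, -3)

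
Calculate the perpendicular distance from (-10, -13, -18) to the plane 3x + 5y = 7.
d = |3(-10) + 5(-13) + 0(-18) - (7)| / √(3² + 5² + 0²) = 102/√34 = 17.49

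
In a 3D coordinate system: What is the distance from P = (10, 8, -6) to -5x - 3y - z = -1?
d = |(-5)(10) + (-3)(8) + (-1)(-6) - (-1)| / √((-5)² + (-3)² + (-1)²) = 67/√35 = 11.33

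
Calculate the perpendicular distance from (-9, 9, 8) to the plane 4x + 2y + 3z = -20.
d = |4(-9) + 2(9) + 3(8) - (-20)| / √(4² + 2² + 3²) = 26/√29 = 4.828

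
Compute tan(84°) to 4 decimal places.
tan(84 degrees) = 9.5144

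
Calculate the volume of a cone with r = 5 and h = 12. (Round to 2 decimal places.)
Volume = (1/3) * pi * r² * h
Volume = (1/3) * pi * 5² * 12
Volume = (1/3) * pi * 25 * 12
Volume = (1/3) * pi * 300
Volume = 314.16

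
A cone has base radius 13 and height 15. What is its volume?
Volume = (1/3) * pi * r² * h
Volume = (1/3) * pi * 13² * 15
Volume = (1/3) * pi * 169 * 15
Volume = (1/3) * pi * 2535
Volume = 2654.65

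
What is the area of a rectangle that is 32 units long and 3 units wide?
Area = length * width
Area = 32 * 3
Area = 96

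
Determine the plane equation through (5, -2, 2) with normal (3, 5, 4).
d = n·P = (3)(5) + (5)(-2) + (4)(2) = 13
Plane: 3x + 5y + 4z = 13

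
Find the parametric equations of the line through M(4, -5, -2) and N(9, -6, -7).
Direction vector d = N - M = (5, -1, -5)
x = 4 + 5t, y = -5 - t, z = -2 - 5t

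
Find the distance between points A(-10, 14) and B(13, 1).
Using the distance formula: d = sqrt((x₂-x₁)² + (y₂-y₁)²)
dx = 13 - (-10) = 23
dy = 1 - 14 = -13
d = sqrt(23² + (-13)²) = sqrt(529 + 169) = sqrt(698) = 26.42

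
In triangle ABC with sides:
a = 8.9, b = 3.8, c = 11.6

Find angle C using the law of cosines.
cos(C) = (a² + b² - c²)/(2ab)
cos(C) = (8.9² + 3.8² - 11.6²)/(2·8.9·3.8) = -40.91/67.64 = -0.604820
C = arccos(-0.604820) = 127.2°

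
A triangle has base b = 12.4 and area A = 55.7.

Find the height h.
A = ½bh  →  h = 2A/b
h = 2·55.7/12.4 = 8.984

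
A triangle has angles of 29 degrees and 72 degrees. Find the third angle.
Sum of angles in a triangle = 180 degrees
Third angle = 180 - 29 - 72
Third angle = 79 degrees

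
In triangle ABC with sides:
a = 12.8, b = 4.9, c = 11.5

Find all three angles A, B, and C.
By the law of cosines:
cos(A) = (b² + c² - a²)/(2bc) = -0.067258  →  A = 93.86°
cos(B) = (a² + c² - b²)/(2ac) = 0.924185  →  B = 22.45°
cos(C) = (a² + b² - c²)/(2ab) = 0.443240  →  C = 63.69°
Check: A + B + C = 180.0° ✓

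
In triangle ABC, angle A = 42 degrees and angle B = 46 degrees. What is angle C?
Sum of angles in a triangle = 180 degrees
Third angle = 180 - 42 - 46
Third angle = 92 degrees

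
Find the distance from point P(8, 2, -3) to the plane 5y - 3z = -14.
d = |0(8) + 5(2) + (-3)(-3) - (-14)| / √(0² + 5² + (-3)²) = 33/√34 = 5.659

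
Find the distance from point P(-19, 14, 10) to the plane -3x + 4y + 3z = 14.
d = |(-3)(-19) + 4(14) + 3(10) - (14)| / √((-3)² + 4² + 3²) = 129/√34 = 22.12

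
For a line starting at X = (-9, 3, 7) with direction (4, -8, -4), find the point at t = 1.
P(1) = (-9 + 4(1), 3 + (-8)(1), 7 + (-4)(1)) = (-5, -5, 3)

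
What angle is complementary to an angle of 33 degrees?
Complementary angles sum to 90 degrees.
Other angle = 90 - 33
Other angle = 57 degrees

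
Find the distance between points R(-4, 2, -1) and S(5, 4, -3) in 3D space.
d = √[(9)² + (2)² + (-2)²] = √89 = 9.434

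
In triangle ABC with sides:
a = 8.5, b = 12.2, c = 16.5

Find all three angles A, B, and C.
By the law of cosines:
cos(A) = (b² + c² - a²)/(2bc) = 0.866468  →  A = 29.95°
cos(B) = (a² + c² - b²)/(2ac) = 0.697540  →  B = 45.77°
cos(C) = (a² + b² - c²)/(2ab) = -0.246673  →  C = 104.3°
Check: A + B + C = 180.0° ✓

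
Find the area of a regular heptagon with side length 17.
For a regular 7-gon with side length s = 17:
Apothem a = s / (2*tan(pi/7)) = 17 / (2*tan(pi/7)) ≈ 17.6504
Perimeter P = 7 * 17 = 119
Area = (1/2) * P * a = (1/2) * 119 * 17.6504 = 1050.20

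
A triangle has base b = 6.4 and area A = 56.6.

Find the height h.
A = ½bh  →  h = 2A/b
h = 2·56.6/6.4 = 17.69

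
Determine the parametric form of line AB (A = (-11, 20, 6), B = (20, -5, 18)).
Direction vector d = B - A = (31, -25, 12)
x = -11 + 31t, y = 20 - 25t, z = 6 + 12t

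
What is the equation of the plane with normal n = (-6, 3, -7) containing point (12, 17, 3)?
d = n·P = (-6)(12) + (3)(17) + (-7)(3) = -42
Plane: -6x + 3y - 7z = -42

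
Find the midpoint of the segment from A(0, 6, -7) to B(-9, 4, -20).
Midpoint = ((0-9)/2, (6+4)/2, (-7-20)/2) = (-4.5, 5, -13.5)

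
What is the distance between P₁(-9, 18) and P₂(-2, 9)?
Using the distance formula: d = sqrt((x₂-x₁)² + (y₂-y₁)²)
dx = (-2) - (-9) = 7
dy = 9 - 18 = -9
d = sqrt(7² + (-9)²) = sqrt(49 + 81) = sqrt(130) = 11.40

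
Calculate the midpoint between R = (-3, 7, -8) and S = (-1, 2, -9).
Midpoint = ((-3-1)/2, (7+2)/2, (-8-9)/2) = (-2, 4.5, -8.5)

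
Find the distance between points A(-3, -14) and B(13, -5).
Using the distance formula: d = sqrt((x₂-x₁)² + (y₂-y₁)²)
dx = 13 - (-3) = 16
dy = (-5) - (-14) = 9
d = sqrt(16² + 9²) = sqrt(256 + 81) = sqrt(337) = 18.36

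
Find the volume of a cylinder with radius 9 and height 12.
Volume = pi * r² * h
Volume = pi * 9² * 12
Volume = pi * 81 * 12
Volume = pi * 972
Volume = 3053.63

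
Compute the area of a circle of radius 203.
Area = pi * r²
Area = pi * 203²
Area = pi * 41209
Area = 129461.89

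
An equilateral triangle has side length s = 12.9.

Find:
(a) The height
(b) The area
(a) Height h = s·√3/2 = 12.9·√3/2 = 11.17
(b) Area = (√3/4)·s² = (√3/4)·12.9² = (√3/4)·166.41 = 72.06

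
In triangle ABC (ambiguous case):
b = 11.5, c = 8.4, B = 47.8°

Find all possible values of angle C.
sin(C)/c = sin(B)/b  →  sin(C) = c·sin(B)/b = 8.4·sin(47.8°)/11.5 = 0.541109
C₁ = arcsin(0.541109) = 32.76°,  C₂ = 180° - C₁ = 147.24°
Check C₂: A = 180° - 47.8° - 147.24° = -15.04° ≤ 0, rejected
C = 32.76° (one solution)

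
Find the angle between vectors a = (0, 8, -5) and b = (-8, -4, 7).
a·b = -67, |a|² = 89, |b|² = 129
cos θ = -67/√11481 ≈ -0.6253
θ ≈ 128.7°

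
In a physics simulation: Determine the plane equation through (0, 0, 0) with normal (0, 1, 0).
d = n·P = (0)(0) + (1)(0) + (0)(0) = 0
Plane: y = 0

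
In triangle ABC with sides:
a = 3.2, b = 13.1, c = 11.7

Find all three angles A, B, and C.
By the law of cosines:
cos(A) = (b² + c² - a²)/(2bc) = 0.972989  →  A = 13.35°
cos(B) = (a² + c² - b²)/(2ac) = -0.326923  →  B = 109.1°
cos(C) = (a² + b² - c²)/(2ab) = 0.536260  →  C = 57.57°
Check: A + B + C = 180.0° ✓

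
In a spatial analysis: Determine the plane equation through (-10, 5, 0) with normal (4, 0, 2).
d = n·P = (4)(-10) + (0)(5) + (2)(0) = -40
Plane: 4x + 2z = -40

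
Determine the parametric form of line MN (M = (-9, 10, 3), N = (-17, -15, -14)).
Direction vector d = N - M = (-8, -25, -17)
x = -9 - 8t, y = 10 - 25t, z = 3 - 17t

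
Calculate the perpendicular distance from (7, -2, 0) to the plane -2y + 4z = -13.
d = |0(7) + (-2)(-2) + 4(0) - (-13)| / √(0² + (-2)² + 4²) = 17/√20 = 3.801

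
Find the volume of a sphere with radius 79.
Volume = (4/3) * pi * r³
Volume = (4/3) * pi * 79³
Volume = (4/3) * pi * 493039
Volume = 2065236.93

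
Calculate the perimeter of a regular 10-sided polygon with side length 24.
Perimeter = number of sides * side length
Perimeter = 10 * 24
Perimeter = 240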